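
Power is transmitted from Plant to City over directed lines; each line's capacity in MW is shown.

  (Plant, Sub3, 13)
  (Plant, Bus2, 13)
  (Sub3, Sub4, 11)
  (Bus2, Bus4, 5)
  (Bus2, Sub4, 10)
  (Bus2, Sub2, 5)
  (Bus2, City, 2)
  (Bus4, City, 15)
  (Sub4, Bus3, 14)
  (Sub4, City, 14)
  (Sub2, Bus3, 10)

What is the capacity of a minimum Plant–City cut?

21

Augment Plant→Bus2→City: bottleneck 2, flow now 2.
Augment Plant→Sub3→Sub4→City: bottleneck 11, flow now 13.
Augment Plant→Bus2→Bus4→City: bottleneck 5, flow now 18.
Augment Plant→Bus2→Sub4→City: bottleneck 3, flow now 21.
No augmenting path remains; maximum flow = 21.
By max-flow min-cut, the minimum cut capacity equals the max flow.
In the residual graph, reachable from Plant: {Plant, Sub3, Bus2, Sub4, Sub2, Bus3}.
Min-cut edges: Bus2→Bus4 (5), Bus2→City (2), Sub4→City (14); capacity 5 + 2 + 14 = 21.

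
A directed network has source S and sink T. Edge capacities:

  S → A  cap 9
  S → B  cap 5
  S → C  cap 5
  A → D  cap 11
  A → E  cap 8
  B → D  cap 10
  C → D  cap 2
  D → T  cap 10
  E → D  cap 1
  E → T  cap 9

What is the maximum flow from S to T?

16

Augment S→A→D→T: bottleneck 9, flow now 9.
Augment S→B→D→T: bottleneck 1, flow now 10.
Augment S→B→D→A→E→T: bottleneck 4, flow now 14. (uses reverse residual edge)
Augment S→C→D→A→E→T: bottleneck 2, flow now 16. (uses reverse residual edge)
No augmenting path remains; maximum flow = 16.
In the residual graph, reachable from S: {S, C}.
Min-cut edges: S→A (9), S→B (5), C→D (2); capacity 9 + 5 + 2 = 16.
This cut is saturated, so no flow can exceed 16.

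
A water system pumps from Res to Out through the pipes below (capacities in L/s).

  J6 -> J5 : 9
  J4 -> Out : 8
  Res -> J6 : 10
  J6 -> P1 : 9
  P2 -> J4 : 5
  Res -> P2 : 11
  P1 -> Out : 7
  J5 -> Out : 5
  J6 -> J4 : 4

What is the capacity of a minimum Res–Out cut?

Augment Res→J6→J5→Out: bottleneck 5, flow now 5.
Augment Res→J6→J4→Out: bottleneck 4, flow now 9.
Augment Res→J6→P1→Out: bottleneck 1, flow now 10.
Augment Res→P2→J4→Out: bottleneck 4, flow now 14.
Augment Res→P2→J4→J6→P1→Out: bottleneck 1, flow now 15. (uses reverse residual edge)
No augmenting path remains; maximum flow = 15.
By max-flow min-cut, the minimum cut capacity equals the max flow.
In the residual graph, reachable from Res: {Res, P2}.
Min-cut edges: Res→J6 (10), P2→J4 (5); capacity 10 + 5 = 15.

15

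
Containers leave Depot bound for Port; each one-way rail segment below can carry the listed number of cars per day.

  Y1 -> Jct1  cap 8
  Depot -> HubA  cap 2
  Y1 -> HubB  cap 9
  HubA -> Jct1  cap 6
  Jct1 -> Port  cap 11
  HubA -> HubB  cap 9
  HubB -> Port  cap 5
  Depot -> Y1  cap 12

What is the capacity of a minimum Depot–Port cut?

14

Augment Depot→Y1→HubB→Port: bottleneck 5, flow now 5.
Augment Depot→Y1→Jct1→Port: bottleneck 7, flow now 12.
Augment Depot→HubA→Jct1→Port: bottleneck 2, flow now 14.
No augmenting path remains; maximum flow = 14.
By max-flow min-cut, the minimum cut capacity equals the max flow.
In the residual graph, reachable from Depot: {Depot}.
Min-cut edges: Depot→Y1 (12), Depot→HubA (2); capacity 12 + 2 = 14.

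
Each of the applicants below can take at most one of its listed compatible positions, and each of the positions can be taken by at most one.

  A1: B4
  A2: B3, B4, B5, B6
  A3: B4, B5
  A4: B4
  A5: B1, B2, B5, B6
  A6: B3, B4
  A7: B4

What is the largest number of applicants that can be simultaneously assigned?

5

Unit-capacity flow: source→left, listed edges, right→sink; max matching = max flow.
Augmenting path A1→B4 (+1); matched 1.
Augmenting path A2→B3 (+1); matched 2.
Augmenting path A3→B5 (+1); matched 3.
Augmenting path A5→B1 (+1); matched 4.
Augmenting path A6→B3→A2→B6 (+1); matched 5.
No augmenting path remains; maximum matching = 5.
König certificate: {A2, A3, A5, A6, B4} is a vertex cover of size 5 (every listed pair touches it), so no matching can be larger.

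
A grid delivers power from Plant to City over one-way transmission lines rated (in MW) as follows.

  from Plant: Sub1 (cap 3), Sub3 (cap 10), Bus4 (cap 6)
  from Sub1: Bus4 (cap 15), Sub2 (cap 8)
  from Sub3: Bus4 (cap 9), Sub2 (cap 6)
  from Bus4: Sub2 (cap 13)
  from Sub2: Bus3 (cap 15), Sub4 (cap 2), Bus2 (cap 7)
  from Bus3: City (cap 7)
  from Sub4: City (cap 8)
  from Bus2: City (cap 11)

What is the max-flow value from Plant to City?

Augment Plant→Sub1→Sub2→Bus3→City: bottleneck 3, flow now 3.
Augment Plant→Sub3→Sub2→Bus3→City: bottleneck 4, flow now 7.
Augment Plant→Sub3→Sub2→Sub4→City: bottleneck 2, flow now 9.
Augment Plant→Bus4→Sub2→Bus2→City: bottleneck 6, flow now 15.
Augment Plant→Sub3→Bus4→Sub2→Bus2→City: bottleneck 1, flow now 16.
No augmenting path remains; maximum flow = 16.
In the residual graph, reachable from Plant: {Plant, Sub1, Sub3, Bus4, Sub2, Bus3}.
Min-cut edges: Sub2→Sub4 (2), Sub2→Bus2 (7), Bus3→City (7); capacity 2 + 7 + 7 = 16.
This cut is saturated, so no flow can exceed 16.

16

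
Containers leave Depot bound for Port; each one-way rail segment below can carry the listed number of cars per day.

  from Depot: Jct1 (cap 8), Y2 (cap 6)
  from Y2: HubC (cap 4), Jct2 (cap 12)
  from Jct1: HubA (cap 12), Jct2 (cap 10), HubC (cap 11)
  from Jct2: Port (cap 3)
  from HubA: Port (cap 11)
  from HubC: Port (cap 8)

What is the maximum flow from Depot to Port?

14

Augment Depot→Y2→Jct2→Port: bottleneck 3, flow now 3.
Augment Depot→Y2→HubC→Port: bottleneck 3, flow now 6.
Augment Depot→Jct1→HubA→Port: bottleneck 8, flow now 14.
No augmenting path remains; maximum flow = 14.
In the residual graph, reachable from Depot: {Depot}.
Min-cut edges: Depot→Y2 (6), Depot→Jct1 (8); capacity 6 + 8 = 14.
This cut is saturated, so no flow can exceed 14.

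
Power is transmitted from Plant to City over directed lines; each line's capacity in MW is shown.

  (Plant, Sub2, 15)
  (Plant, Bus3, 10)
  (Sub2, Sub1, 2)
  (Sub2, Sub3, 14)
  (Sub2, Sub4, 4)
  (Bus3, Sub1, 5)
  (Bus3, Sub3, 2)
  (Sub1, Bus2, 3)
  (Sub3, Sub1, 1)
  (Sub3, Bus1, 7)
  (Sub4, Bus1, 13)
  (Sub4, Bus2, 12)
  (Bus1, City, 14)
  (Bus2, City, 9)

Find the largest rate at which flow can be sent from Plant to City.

14

Augment Plant→Sub2→Sub1→Bus2→City: bottleneck 2, flow now 2.
Augment Plant→Sub2→Sub3→Bus1→City: bottleneck 7, flow now 9.
Augment Plant→Sub2→Sub4→Bus1→City: bottleneck 4, flow now 13.
Augment Plant→Bus3→Sub1→Bus2→City: bottleneck 1, flow now 14.
No augmenting path remains; maximum flow = 14.
In the residual graph, reachable from Plant: {Plant, Sub2, Bus3, Sub1, Sub3}.
Min-cut edges: Sub2→Sub4 (4), Sub1→Bus2 (3), Sub3→Bus1 (7); capacity 4 + 3 + 7 = 14.
This cut is saturated, so no flow can exceed 14.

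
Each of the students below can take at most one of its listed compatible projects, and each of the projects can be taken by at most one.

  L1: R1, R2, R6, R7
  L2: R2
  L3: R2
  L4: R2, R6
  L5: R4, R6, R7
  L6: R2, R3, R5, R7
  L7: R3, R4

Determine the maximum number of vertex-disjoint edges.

Unit-capacity flow: source→left, listed edges, right→sink; max matching = max flow.
Augmenting path L1→R1 (+1); matched 1.
Augmenting path L2→R2 (+1); matched 2.
Augmenting path L4→R6 (+1); matched 3.
Augmenting path L5→R4 (+1); matched 4.
Augmenting path L6→R3 (+1); matched 5.
Augmenting path L7→R3→L6→R5 (+1); matched 6.
No augmenting path remains; maximum matching = 6.
König certificate: {L1, L4, L5, L6, L7, R2} is a vertex cover of size 6 (every listed pair touches it), so no matching can be larger.

6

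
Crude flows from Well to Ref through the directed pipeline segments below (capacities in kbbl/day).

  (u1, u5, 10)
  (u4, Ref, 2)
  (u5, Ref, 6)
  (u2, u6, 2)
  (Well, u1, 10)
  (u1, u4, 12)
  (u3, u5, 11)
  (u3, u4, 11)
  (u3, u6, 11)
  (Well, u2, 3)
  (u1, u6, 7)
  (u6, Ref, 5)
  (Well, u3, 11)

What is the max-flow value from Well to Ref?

Augment Well→u1→u4→Ref: bottleneck 2, flow now 2.
Augment Well→u1→u5→Ref: bottleneck 6, flow now 8.
Augment Well→u1→u6→Ref: bottleneck 2, flow now 10.
Augment Well→u2→u6→Ref: bottleneck 2, flow now 12.
Augment Well→u3→u6→Ref: bottleneck 1, flow now 13.
No augmenting path remains; maximum flow = 13.
In the residual graph, reachable from Well: {Well, u1, u2, u3, u4, u5, u6}.
Min-cut edges: u4→Ref (2), u5→Ref (6), u6→Ref (5); capacity 2 + 6 + 5 = 13.
This cut is saturated, so no flow can exceed 13.

13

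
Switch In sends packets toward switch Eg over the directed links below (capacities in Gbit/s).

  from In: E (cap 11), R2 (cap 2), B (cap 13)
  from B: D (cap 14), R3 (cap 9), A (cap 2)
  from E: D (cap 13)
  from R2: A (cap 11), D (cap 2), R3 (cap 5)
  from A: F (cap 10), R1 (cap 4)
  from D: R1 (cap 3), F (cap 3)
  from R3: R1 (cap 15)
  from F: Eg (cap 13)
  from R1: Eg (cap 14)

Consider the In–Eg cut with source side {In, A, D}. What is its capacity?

Edges leaving {In, A, D}: In→B (13), In→E (11), In→R2 (2), A→F (10), A→R1 (4), D→F (3), D→R1 (3).
Cut capacity = 13 + 11 + 2 + 10 + 4 + 3 + 3 = 46.

46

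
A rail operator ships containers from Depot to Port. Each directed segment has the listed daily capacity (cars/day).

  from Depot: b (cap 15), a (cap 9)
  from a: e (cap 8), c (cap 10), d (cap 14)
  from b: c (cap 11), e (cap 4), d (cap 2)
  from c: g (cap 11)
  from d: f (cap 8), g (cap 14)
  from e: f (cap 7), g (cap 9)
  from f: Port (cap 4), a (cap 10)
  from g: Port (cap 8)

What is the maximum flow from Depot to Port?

Augment Depot→a→c→g→Port: bottleneck 8, flow now 8.
Augment Depot→a→d→f→Port: bottleneck 1, flow now 9.
Augment Depot→b→d→f→Port: bottleneck 2, flow now 11.
Augment Depot→b→e→f→Port: bottleneck 1, flow now 12.
No augmenting path remains; maximum flow = 12.
In the residual graph, reachable from Depot: {Depot, a, b, c, d, e, f, g}.
Min-cut edges: f→Port (4), g→Port (8); capacity 4 + 8 = 12.
This cut is saturated, so no flow can exceed 12.

12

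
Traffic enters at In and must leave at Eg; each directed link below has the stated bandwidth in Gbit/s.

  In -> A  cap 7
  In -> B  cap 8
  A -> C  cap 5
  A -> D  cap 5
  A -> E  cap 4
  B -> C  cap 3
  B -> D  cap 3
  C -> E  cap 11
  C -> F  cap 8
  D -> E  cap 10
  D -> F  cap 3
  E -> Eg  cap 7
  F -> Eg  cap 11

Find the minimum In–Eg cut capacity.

13

Augment In→A→E→Eg: bottleneck 4, flow now 4.
Augment In→A→C→E→Eg: bottleneck 3, flow now 7.
Augment In→B→C→F→Eg: bottleneck 3, flow now 10.
Augment In→B→D→F→Eg: bottleneck 3, flow now 13.
No augmenting path remains; maximum flow = 13.
By max-flow min-cut, the minimum cut capacity equals the max flow.
In the residual graph, reachable from In: {In, B}.
Min-cut edges: In→A (7), B→C (3), B→D (3); capacity 7 + 3 + 3 = 13.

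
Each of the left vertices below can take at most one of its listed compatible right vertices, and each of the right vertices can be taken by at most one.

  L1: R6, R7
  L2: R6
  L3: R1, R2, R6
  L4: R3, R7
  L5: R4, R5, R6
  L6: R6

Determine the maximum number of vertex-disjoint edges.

5

Unit-capacity flow: source→left, listed edges, right→sink; max matching = max flow.
Augmenting path L1→R6 (+1); matched 1.
Augmenting path L3→R1 (+1); matched 2.
Augmenting path L4→R3 (+1); matched 3.
Augmenting path L5→R4 (+1); matched 4.
Augmenting path L2→R6→L1→R7 (+1); matched 5.
No augmenting path remains; maximum matching = 5.
König certificate: {L1, L3, L4, L5, R6} is a vertex cover of size 5 (every listed pair touches it), so no matching can be larger.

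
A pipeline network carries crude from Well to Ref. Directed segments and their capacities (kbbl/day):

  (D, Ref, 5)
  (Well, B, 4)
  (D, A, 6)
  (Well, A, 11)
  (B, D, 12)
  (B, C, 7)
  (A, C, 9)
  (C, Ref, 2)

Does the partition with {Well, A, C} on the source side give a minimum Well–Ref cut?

Yes — it is a minimum cut (capacity 6).

Given cut capacity: 4 + 2 = 6.
Augment Well→A→C→Ref: bottleneck 2, flow now 2.
Augment Well→B→D→Ref: bottleneck 4, flow now 6.
No augmenting path remains; maximum flow = 6.
Cut capacity 6 equals the max flow, so it is a minimum cut.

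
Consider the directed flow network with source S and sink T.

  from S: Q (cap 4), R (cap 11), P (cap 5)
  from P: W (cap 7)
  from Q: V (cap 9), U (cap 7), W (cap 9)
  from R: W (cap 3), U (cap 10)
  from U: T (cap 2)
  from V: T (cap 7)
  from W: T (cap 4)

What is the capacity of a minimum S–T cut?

Augment S→P→W→T: bottleneck 4, flow now 4.
Augment S→Q→U→T: bottleneck 2, flow now 6.
Augment S→Q→V→T: bottleneck 2, flow now 8.
Augment S→R→U→Q→V→T: bottleneck 2, flow now 10. (uses reverse residual edge)
No augmenting path remains; maximum flow = 10.
By max-flow min-cut, the minimum cut capacity equals the max flow.
In the residual graph, reachable from S: {S, P, R, U, W}.
Min-cut edges: S→Q (4), U→T (2), W→T (4); capacity 4 + 2 + 4 = 10.

10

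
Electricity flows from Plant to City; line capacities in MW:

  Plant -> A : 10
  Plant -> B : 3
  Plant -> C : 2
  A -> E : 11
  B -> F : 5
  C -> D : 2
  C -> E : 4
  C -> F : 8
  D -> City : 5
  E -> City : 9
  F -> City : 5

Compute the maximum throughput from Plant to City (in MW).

Augment Plant→A→E→City: bottleneck 9, flow now 9.
Augment Plant→B→F→City: bottleneck 3, flow now 12.
Augment Plant→C→D→City: bottleneck 2, flow now 14.
No augmenting path remains; maximum flow = 14.
In the residual graph, reachable from Plant: {Plant, A, E}.
Min-cut edges: Plant→B (3), Plant→C (2), E→City (9); capacity 3 + 2 + 9 = 14.
This cut is saturated, so no flow can exceed 14.

14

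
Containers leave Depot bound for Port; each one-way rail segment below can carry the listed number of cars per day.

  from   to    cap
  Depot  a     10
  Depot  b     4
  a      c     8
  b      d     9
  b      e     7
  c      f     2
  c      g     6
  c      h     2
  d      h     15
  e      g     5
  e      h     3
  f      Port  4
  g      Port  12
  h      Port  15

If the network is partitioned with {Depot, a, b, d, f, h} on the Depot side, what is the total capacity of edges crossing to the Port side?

Edges leaving {Depot, a, b, d, f, h}: a→c (8), b→e (7), f→Port (4), h→Port (15).
Cut capacity = 8 + 7 + 4 + 15 = 34.

34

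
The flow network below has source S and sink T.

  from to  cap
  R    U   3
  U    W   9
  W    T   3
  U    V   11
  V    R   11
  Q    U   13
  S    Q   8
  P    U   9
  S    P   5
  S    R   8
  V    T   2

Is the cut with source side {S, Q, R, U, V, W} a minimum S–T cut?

No — its capacity is 10, but the minimum cut has capacity 5.

Given cut capacity: 5 + 2 + 3 = 10.
Augment S→P→U→V→T: bottleneck 2, flow now 2.
Augment S→P→U→W→T: bottleneck 3, flow now 5.
No augmenting path remains; maximum flow = 5.
In the residual graph, reachable from S: {S, P, Q, R, U, V, W}.
Min-cut edges: V→T (2), W→T (3); capacity 2 + 3 = 5.
Cut capacity 10 exceeds the max flow 5, so it is not minimum.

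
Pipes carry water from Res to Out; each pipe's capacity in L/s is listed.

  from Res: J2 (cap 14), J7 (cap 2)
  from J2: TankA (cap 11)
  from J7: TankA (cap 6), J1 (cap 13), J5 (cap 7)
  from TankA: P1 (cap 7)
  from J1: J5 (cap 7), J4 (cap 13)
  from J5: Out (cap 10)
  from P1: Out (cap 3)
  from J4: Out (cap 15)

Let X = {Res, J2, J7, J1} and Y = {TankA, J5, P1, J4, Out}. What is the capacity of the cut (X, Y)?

Edges leaving {Res, J2, J7, J1}: J2→TankA (11), J7→TankA (6), J7→J5 (7), J1→J5 (7), J1→J4 (13).
Cut capacity = 11 + 6 + 7 + 7 + 13 = 44.

44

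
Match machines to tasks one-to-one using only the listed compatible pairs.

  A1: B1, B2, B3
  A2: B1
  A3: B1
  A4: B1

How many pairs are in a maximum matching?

2

Unit-capacity flow: source→left, listed edges, right→sink; max matching = max flow.
Augmenting path A1→B1 (+1); matched 1.
Augmenting path A2→B1→A1→B2 (+1); matched 2.
No augmenting path remains; maximum matching = 2.
König certificate: {A1, B1} is a vertex cover of size 2 (every listed pair touches it), so no matching can be larger.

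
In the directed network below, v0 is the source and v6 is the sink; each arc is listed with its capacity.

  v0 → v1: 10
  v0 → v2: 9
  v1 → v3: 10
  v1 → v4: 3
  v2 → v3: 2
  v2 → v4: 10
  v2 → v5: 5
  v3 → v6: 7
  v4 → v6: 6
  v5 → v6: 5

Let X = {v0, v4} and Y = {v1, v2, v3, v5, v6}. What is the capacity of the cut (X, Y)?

Edges leaving {v0, v4}: v0→v1 (10), v0→v2 (9), v4→v6 (6).
Cut capacity = 10 + 9 + 6 = 25.

25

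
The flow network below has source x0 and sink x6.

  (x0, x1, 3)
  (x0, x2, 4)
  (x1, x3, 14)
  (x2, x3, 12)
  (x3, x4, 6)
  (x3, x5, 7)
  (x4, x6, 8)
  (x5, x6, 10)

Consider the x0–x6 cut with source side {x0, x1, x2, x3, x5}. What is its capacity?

Edges leaving {x0, x1, x2, x3, x5}: x3→x4 (6), x5→x6 (10).
Cut capacity = 6 + 10 = 16.

16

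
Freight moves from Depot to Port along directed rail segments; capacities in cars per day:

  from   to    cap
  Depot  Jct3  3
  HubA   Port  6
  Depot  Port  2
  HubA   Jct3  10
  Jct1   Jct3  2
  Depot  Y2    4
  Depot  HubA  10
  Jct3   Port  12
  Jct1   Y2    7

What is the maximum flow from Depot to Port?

15

Augment Depot→Port: bottleneck 2, flow now 2.
Augment Depot→HubA→Port: bottleneck 6, flow now 8.
Augment Depot→Jct3→Port: bottleneck 3, flow now 11.
Augment Depot→HubA→Jct3→Port: bottleneck 4, flow now 15.
No augmenting path remains; maximum flow = 15.
In the residual graph, reachable from Depot: {Depot, Y2}.
Min-cut edges: Depot→HubA (10), Depot→Jct3 (3), Depot→Port (2); capacity 10 + 3 + 2 = 15.
This cut is saturated, so no flow can exceed 15.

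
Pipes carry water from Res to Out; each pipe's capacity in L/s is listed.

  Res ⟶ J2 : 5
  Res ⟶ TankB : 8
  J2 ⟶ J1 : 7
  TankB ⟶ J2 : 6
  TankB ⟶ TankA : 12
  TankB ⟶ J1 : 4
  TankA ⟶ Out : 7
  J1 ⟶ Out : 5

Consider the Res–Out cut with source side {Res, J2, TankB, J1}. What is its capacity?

Edges leaving {Res, J2, TankB, J1}: TankB→TankA (12), J1→Out (5).
Cut capacity = 12 + 5 = 17.

17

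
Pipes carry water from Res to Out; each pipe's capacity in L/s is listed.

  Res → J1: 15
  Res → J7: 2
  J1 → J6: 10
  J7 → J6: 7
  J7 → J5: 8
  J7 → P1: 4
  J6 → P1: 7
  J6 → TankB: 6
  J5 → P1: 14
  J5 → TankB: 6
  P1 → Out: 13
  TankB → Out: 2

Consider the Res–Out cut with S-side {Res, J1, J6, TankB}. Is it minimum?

Given cut capacity: 2 + 7 + 2 = 11.
Augment Res→J7→P1→Out: bottleneck 2, flow now 2.
Augment Res→J1→J6→P1→Out: bottleneck 7, flow now 9.
Augment Res→J1→J6→TankB→Out: bottleneck 2, flow now 11.
No augmenting path remains; maximum flow = 11.
Cut capacity 11 equals the max flow, so it is a minimum cut.

Yes — it is a minimum cut (capacity 11).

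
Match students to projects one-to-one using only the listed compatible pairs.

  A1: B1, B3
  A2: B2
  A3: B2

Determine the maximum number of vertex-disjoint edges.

Unit-capacity flow: source→left, listed edges, right→sink; max matching = max flow.
Augmenting path A1→B1 (+1); matched 1.
Augmenting path A2→B2 (+1); matched 2.
No augmenting path remains; maximum matching = 2.
König certificate: {A1, B2} is a vertex cover of size 2 (every listed pair touches it), so no matching can be larger.

2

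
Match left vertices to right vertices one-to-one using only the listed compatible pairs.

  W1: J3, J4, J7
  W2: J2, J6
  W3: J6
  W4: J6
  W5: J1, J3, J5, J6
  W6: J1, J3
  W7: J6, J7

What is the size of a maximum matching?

Unit-capacity flow: source→left, listed edges, right→sink; max matching = max flow.
Augmenting path W1→J3 (+1); matched 1.
Augmenting path W2→J2 (+1); matched 2.
Augmenting path W3→J6 (+1); matched 3.
Augmenting path W5→J1 (+1); matched 4.
Augmenting path W7→J7 (+1); matched 5.
Augmenting path W6→J1→W5→J5 (+1); matched 6.
No augmenting path remains; maximum matching = 6.
König certificate: {W1, W2, W5, W6, W7, J6} is a vertex cover of size 6 (every listed pair touches it), so no matching can be larger.

6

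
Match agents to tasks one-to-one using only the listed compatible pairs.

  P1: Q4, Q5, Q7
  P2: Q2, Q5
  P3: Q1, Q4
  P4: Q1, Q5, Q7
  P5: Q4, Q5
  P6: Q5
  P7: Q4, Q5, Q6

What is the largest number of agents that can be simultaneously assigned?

Unit-capacity flow: source→left, listed edges, right→sink; max matching = max flow.
Augmenting path P1→Q4 (+1); matched 1.
Augmenting path P2→Q2 (+1); matched 2.
Augmenting path P3→Q1 (+1); matched 3.
Augmenting path P4→Q5 (+1); matched 4.
Augmenting path P7→Q6 (+1); matched 5.
Augmenting path P5→Q4→P1→Q7 (+1); matched 6.
No augmenting path remains; maximum matching = 6.
König certificate: {P2, P7, Q1, Q4, Q5, Q7} is a vertex cover of size 6 (every listed pair touches it), so no matching can be larger.

6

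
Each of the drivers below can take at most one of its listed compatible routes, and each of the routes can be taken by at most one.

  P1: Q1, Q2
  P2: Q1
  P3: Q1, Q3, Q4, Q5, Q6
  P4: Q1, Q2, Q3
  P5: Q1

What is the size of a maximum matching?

Unit-capacity flow: source→left, listed edges, right→sink; max matching = max flow.
Augmenting path P1→Q1 (+1); matched 1.
Augmenting path P3→Q3 (+1); matched 2.
Augmenting path P4→Q2 (+1); matched 3.
Augmenting path P2→Q1→P1→Q2→P4→Q3→P3→Q4 (+1); matched 4.
No augmenting path remains; maximum matching = 4.
König certificate: {P1, P3, P4, Q1} is a vertex cover of size 4 (every listed pair touches it), so no matching can be larger.

4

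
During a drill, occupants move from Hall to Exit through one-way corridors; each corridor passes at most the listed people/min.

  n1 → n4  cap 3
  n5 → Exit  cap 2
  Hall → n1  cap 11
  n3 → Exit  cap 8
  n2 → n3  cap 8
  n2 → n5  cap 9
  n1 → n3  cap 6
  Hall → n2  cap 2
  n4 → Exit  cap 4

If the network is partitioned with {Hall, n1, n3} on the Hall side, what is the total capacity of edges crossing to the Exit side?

13

Edges leaving {Hall, n1, n3}: Hall→n2 (2), n1→n4 (3), n3→Exit (8).
Cut capacity = 2 + 3 + 8 = 13.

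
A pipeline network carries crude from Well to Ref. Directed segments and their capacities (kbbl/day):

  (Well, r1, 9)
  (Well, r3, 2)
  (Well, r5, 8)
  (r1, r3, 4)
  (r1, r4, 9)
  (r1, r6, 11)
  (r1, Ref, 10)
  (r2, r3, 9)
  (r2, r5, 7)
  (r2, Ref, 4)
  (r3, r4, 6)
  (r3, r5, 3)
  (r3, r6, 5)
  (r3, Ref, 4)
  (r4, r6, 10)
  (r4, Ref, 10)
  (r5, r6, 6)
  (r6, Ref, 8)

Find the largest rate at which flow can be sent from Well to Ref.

Augment Well→r1→Ref: bottleneck 9, flow now 9.
Augment Well→r3→Ref: bottleneck 2, flow now 11.
Augment Well→r5→r6→Ref: bottleneck 6, flow now 17.
No augmenting path remains; maximum flow = 17.
In the residual graph, reachable from Well: {Well, r5}.
Min-cut edges: Well→r1 (9), Well→r3 (2), r5→r6 (6); capacity 9 + 2 + 6 = 17.
This cut is saturated, so no flow can exceed 17.

17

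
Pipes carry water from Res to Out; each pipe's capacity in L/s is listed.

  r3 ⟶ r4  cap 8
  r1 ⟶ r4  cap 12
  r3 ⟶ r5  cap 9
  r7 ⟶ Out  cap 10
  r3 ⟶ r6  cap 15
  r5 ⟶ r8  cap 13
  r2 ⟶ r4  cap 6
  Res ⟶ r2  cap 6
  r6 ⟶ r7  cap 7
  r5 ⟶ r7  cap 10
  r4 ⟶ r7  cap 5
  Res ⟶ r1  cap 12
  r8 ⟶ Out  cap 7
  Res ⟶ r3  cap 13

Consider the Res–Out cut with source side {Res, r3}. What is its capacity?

Edges leaving {Res, r3}: Res→r1 (12), Res→r2 (6), r3→r4 (8), r3→r5 (9), r3→r6 (15).
Cut capacity = 12 + 6 + 8 + 9 + 15 = 50.

50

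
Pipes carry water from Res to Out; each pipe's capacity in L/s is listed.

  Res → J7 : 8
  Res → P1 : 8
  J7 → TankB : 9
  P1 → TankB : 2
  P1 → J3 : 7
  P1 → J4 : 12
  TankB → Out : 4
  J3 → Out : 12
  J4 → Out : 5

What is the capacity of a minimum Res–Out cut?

12

Augment Res→J7→TankB→Out: bottleneck 4, flow now 4.
Augment Res→P1→J3→Out: bottleneck 7, flow now 11.
Augment Res→P1→J4→Out: bottleneck 1, flow now 12.
No augmenting path remains; maximum flow = 12.
By max-flow min-cut, the minimum cut capacity equals the max flow.
In the residual graph, reachable from Res: {Res, J7, TankB}.
Min-cut edges: Res→P1 (8), TankB→Out (4); capacity 8 + 4 = 12.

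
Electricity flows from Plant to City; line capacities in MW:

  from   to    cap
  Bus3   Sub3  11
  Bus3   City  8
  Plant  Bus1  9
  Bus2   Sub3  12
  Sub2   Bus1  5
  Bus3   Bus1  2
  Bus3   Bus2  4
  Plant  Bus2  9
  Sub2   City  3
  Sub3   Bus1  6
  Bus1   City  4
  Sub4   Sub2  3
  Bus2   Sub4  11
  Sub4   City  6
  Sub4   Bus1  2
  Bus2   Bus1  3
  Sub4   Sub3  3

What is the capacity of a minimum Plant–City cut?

13

Augment Plant→Bus1→City: bottleneck 4, flow now 4.
Augment Plant→Bus2→Sub4→City: bottleneck 6, flow now 10.
Augment Plant→Bus2→Sub4→Sub2→City: bottleneck 3, flow now 13.
No augmenting path remains; maximum flow = 13.
By max-flow min-cut, the minimum cut capacity equals the max flow.
In the residual graph, reachable from Plant: {Plant, Bus1}.
Min-cut edges: Plant→Bus2 (9), Bus1→City (4); capacity 9 + 4 = 13.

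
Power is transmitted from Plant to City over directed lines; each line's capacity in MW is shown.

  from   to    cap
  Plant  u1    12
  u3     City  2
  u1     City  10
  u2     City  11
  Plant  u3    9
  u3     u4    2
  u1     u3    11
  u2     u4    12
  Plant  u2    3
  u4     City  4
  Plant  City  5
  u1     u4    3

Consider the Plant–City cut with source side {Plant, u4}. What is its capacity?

Edges leaving {Plant, u4}: Plant→u1 (12), Plant→u2 (3), Plant→u3 (9), Plant→City (5), u4→City (4).
Cut capacity = 12 + 3 + 9 + 5 + 4 = 33.

33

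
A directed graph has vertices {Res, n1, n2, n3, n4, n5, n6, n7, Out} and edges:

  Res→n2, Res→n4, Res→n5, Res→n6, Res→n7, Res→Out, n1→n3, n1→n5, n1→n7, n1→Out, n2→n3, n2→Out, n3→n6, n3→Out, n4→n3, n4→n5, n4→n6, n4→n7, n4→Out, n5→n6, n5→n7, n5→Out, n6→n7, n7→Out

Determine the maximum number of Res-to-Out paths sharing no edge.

5

Assign every edge capacity 1; by Menger, the answer equals the max flow.
Path Res→Out (+1); total 1.
Path Res→n2→Out (+1); total 2.
Path Res→n4→Out (+1); total 3.
Path Res→n5→Out (+1); total 4.
Path Res→n7→Out (+1); total 5.
No residual Res→Out path; max flow = 5.
Certifying cut of size 5: {Res→Out, Res→n2, Res→n4, Res→n5, n7→Out}.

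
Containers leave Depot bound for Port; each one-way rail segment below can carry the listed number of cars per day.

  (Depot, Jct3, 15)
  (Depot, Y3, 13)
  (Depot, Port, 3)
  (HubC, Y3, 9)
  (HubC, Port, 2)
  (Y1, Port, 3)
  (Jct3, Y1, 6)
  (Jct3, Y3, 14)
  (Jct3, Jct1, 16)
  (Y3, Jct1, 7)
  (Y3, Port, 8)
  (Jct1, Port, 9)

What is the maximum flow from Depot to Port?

23

Augment Depot→Port: bottleneck 3, flow now 3.
Augment Depot→Y3→Port: bottleneck 8, flow now 11.
Augment Depot→Jct3→Y1→Port: bottleneck 3, flow now 14.
Augment Depot→Jct3→Jct1→Port: bottleneck 9, flow now 23.
No augmenting path remains; maximum flow = 23.
In the residual graph, reachable from Depot: {Depot, Y1, Jct3, Y3, Jct1}.
Min-cut edges: Depot→Port (3), Y1→Port (3), Y3→Port (8), Jct1→Port (9); capacity 3 + 3 + 8 + 9 = 23.
This cut is saturated, so no flow can exceed 23.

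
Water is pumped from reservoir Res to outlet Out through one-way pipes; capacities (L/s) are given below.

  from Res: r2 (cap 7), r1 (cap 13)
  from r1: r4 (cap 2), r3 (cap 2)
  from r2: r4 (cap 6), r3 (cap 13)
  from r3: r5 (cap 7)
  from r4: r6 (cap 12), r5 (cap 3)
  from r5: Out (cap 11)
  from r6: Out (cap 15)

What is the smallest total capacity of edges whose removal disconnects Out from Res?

Augment Res→r1→r3→r5→Out: bottleneck 2, flow now 2.
Augment Res→r1→r4→r5→Out: bottleneck 2, flow now 4.
Augment Res→r2→r3→r5→Out: bottleneck 5, flow now 9.
Augment Res→r2→r4→r5→Out: bottleneck 1, flow now 10.
Augment Res→r2→r4→r6→Out: bottleneck 1, flow now 11.
No augmenting path remains; maximum flow = 11.
By max-flow min-cut, the minimum cut capacity equals the max flow.
In the residual graph, reachable from Res: {Res, r1}.
Min-cut edges: Res→r2 (7), r1→r3 (2), r1→r4 (2); capacity 7 + 2 + 2 = 11.

11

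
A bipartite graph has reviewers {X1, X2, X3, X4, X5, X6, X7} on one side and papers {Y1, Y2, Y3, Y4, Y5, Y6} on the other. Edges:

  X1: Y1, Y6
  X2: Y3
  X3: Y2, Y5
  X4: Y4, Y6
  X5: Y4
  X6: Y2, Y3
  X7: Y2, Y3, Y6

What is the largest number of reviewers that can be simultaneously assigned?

6

Unit-capacity flow: source→left, listed edges, right→sink; max matching = max flow.
Augmenting path X1→Y1 (+1); matched 1.
Augmenting path X2→Y3 (+1); matched 2.
Augmenting path X3→Y2 (+1); matched 3.
Augmenting path X4→Y4 (+1); matched 4.
Augmenting path X7→Y6 (+1); matched 5.
Augmenting path X6→Y2→X3→Y5 (+1); matched 6.
No augmenting path remains; maximum matching = 6.
König certificate: {X1, X3, Y2, Y3, Y4, Y6} is a vertex cover of size 6 (every listed pair touches it), so no matching can be larger.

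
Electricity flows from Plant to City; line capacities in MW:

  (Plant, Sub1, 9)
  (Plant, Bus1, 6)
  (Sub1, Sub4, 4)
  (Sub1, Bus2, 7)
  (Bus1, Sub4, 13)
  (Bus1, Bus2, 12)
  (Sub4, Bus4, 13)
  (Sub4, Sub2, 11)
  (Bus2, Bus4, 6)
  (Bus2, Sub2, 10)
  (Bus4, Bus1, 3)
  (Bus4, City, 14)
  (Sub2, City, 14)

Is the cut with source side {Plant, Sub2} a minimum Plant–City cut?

No — its capacity is 29, but the minimum cut has capacity 15.

Given cut capacity: 9 + 6 + 14 = 29.
Augment Plant→Sub1→Sub4→Bus4→City: bottleneck 4, flow now 4.
Augment Plant→Sub1→Bus2→Bus4→City: bottleneck 5, flow now 9.
Augment Plant→Bus1→Sub4→Bus4→City: bottleneck 5, flow now 14.
Augment Plant→Bus1→Sub4→Sub2→City: bottleneck 1, flow now 15.
No augmenting path remains; maximum flow = 15.
In the residual graph, reachable from Plant: {Plant}.
Min-cut edges: Plant→Sub1 (9), Plant→Bus1 (6); capacity 9 + 6 = 15.
Cut capacity 29 exceeds the max flow 15, so it is not minimum.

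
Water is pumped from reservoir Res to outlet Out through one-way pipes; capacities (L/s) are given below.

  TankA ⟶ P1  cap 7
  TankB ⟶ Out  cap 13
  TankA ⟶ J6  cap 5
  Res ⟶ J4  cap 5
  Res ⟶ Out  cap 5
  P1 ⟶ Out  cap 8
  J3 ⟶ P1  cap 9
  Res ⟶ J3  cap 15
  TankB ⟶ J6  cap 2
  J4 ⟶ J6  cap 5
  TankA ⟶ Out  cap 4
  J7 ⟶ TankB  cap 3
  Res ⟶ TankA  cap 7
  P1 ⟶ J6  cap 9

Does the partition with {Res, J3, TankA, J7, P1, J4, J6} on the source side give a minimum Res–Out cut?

No — its capacity is 20, but the minimum cut has capacity 17.

Given cut capacity: 5 + 4 + 3 + 8 = 20.
Augment Res→Out: bottleneck 5, flow now 5.
Augment Res→TankA→Out: bottleneck 4, flow now 9.
Augment Res→J3→P1→Out: bottleneck 8, flow now 17.
No augmenting path remains; maximum flow = 17.
In the residual graph, reachable from Res: {Res, J3, TankA, P1, J4, J6}.
Min-cut edges: Res→Out (5), TankA→Out (4), P1→Out (8); capacity 5 + 4 + 8 = 17.
Cut capacity 20 exceeds the max flow 17, so it is not minimum.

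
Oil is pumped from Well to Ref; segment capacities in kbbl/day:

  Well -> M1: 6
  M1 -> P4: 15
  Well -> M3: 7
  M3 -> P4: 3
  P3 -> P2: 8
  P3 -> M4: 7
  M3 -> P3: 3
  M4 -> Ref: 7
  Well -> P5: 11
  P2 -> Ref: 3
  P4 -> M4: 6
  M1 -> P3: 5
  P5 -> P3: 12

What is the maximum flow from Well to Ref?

Augment Well→M3→P4→M4→Ref: bottleneck 3, flow now 3.
Augment Well→M3→P3→M4→Ref: bottleneck 3, flow now 6.
Augment Well→M1→P4→M4→Ref: bottleneck 1, flow now 7.
Augment Well→M1→P3→P2→Ref: bottleneck 3, flow now 10.
No augmenting path remains; maximum flow = 10.
In the residual graph, reachable from Well: {Well, M3, M1, P5, P4, P3, M4, P2}.
Min-cut edges: M4→Ref (7), P2→Ref (3); capacity 7 + 3 = 10.
This cut is saturated, so no flow can exceed 10.

10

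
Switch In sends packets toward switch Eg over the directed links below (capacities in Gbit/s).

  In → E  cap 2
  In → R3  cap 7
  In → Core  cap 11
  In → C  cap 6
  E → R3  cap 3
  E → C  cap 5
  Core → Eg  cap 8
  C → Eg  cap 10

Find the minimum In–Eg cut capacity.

Augment In→Core→Eg: bottleneck 8, flow now 8.
Augment In→C→Eg: bottleneck 6, flow now 14.
Augment In→E→C→Eg: bottleneck 2, flow now 16.
No augmenting path remains; maximum flow = 16.
By max-flow min-cut, the minimum cut capacity equals the max flow.
In the residual graph, reachable from In: {In, R3, Core}.
Min-cut edges: In→E (2), In→C (6), Core→Eg (8); capacity 2 + 6 + 8 = 16.

16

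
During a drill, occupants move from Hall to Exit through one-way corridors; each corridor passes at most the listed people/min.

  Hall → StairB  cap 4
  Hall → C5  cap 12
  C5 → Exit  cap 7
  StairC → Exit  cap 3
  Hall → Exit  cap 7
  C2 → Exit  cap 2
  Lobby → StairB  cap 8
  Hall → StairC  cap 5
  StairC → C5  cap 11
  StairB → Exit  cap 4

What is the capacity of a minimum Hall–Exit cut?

Augment Hall→Exit: bottleneck 7, flow now 7.
Augment Hall→StairC→Exit: bottleneck 3, flow now 10.
Augment Hall→C5→Exit: bottleneck 7, flow now 17.
Augment Hall→StairB→Exit: bottleneck 4, flow now 21.
No augmenting path remains; maximum flow = 21.
By max-flow min-cut, the minimum cut capacity equals the max flow.
In the residual graph, reachable from Hall: {Hall, StairC, C5}.
Min-cut edges: Hall→StairB (4), Hall→Exit (7), StairC→Exit (3), C5→Exit (7); capacity 4 + 7 + 3 + 7 = 21.

21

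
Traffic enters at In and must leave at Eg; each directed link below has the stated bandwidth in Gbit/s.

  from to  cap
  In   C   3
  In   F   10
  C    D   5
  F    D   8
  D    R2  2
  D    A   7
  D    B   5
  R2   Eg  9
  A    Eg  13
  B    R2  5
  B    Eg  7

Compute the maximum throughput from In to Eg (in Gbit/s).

11

Augment In→C→D→R2→Eg: bottleneck 2, flow now 2.
Augment In→C→D→A→Eg: bottleneck 1, flow now 3.
Augment In→F→D→A→Eg: bottleneck 6, flow now 9.
Augment In→F→D→B→Eg: bottleneck 2, flow now 11.
No augmenting path remains; maximum flow = 11.
In the residual graph, reachable from In: {In, F}.
Min-cut edges: In→C (3), F→D (8); capacity 3 + 8 = 11.
This cut is saturated, so no flow can exceed 11.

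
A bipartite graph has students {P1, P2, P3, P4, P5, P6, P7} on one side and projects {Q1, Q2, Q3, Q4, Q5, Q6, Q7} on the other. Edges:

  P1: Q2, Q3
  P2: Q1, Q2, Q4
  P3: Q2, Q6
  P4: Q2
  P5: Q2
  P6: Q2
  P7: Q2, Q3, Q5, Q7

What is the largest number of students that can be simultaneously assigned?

5

Unit-capacity flow: source→left, listed edges, right→sink; max matching = max flow.
Augmenting path P1→Q2 (+1); matched 1.
Augmenting path P2→Q1 (+1); matched 2.
Augmenting path P3→Q6 (+1); matched 3.
Augmenting path P7→Q3 (+1); matched 4.
Augmenting path P4→Q2→P1→Q3→P7→Q5 (+1); matched 5.
No augmenting path remains; maximum matching = 5.
König certificate: {P1, P2, P3, P7, Q2} is a vertex cover of size 5 (every listed pair touches it), so no matching can be larger.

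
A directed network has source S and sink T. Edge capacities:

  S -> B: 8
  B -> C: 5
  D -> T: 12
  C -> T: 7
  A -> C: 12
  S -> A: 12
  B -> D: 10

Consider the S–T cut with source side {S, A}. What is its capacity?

20

Edges leaving {S, A}: S→B (8), A→C (12).
Cut capacity = 8 + 12 = 20.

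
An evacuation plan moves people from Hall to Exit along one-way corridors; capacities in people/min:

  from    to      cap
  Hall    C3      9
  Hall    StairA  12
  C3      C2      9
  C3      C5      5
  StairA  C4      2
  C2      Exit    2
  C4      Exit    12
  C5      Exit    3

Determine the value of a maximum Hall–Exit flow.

Augment Hall→C3→C2→Exit: bottleneck 2, flow now 2.
Augment Hall→C3→C5→Exit: bottleneck 3, flow now 5.
Augment Hall→StairA→C4→Exit: bottleneck 2, flow now 7.
No augmenting path remains; maximum flow = 7.
In the residual graph, reachable from Hall: {Hall, C3, StairA, C2, C5}.
Min-cut edges: StairA→C4 (2), C2→Exit (2), C5→Exit (3); capacity 2 + 2 + 3 = 7.
This cut is saturated, so no flow can exceed 7.

7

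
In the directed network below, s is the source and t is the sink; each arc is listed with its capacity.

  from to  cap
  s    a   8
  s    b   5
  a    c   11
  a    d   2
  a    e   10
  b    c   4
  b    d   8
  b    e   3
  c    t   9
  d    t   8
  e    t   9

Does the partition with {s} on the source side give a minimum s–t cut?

Yes — it is a minimum cut (capacity 13).

Given cut capacity: 8 + 5 = 13.
Augment s→a→c→t: bottleneck 8, flow now 8.
Augment s→b→c→t: bottleneck 1, flow now 9.
Augment s→b→d→t: bottleneck 4, flow now 13.
No augmenting path remains; maximum flow = 13.
Cut capacity 13 equals the max flow, so it is a minimum cut.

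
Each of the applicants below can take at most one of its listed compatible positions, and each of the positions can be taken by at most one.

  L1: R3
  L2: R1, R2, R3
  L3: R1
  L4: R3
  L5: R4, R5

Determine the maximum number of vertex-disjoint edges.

Unit-capacity flow: source→left, listed edges, right→sink; max matching = max flow.
Augmenting path L1→R3 (+1); matched 1.
Augmenting path L2→R1 (+1); matched 2.
Augmenting path L5→R4 (+1); matched 3.
Augmenting path L3→R1→L2→R2 (+1); matched 4.
No augmenting path remains; maximum matching = 4.
König certificate: {L2, L3, L5, R3} is a vertex cover of size 4 (every listed pair touches it), so no matching can be larger.

4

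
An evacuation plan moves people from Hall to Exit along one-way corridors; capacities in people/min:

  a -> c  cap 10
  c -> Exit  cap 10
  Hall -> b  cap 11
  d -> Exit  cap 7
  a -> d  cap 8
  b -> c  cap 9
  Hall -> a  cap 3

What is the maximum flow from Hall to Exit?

12

Augment Hall→a→c→Exit: bottleneck 3, flow now 3.
Augment Hall→b→c→Exit: bottleneck 7, flow now 10.
Augment Hall→b→c→a→d→Exit: bottleneck 2, flow now 12. (uses reverse residual edge)
No augmenting path remains; maximum flow = 12.
In the residual graph, reachable from Hall: {Hall, b}.
Min-cut edges: Hall→a (3), b→c (9); capacity 3 + 9 = 12.
This cut is saturated, so no flow can exceed 12.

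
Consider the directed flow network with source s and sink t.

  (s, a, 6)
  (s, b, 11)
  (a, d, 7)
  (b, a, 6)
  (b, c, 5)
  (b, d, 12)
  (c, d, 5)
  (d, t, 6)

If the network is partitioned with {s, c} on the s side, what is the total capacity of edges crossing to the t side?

22

Edges leaving {s, c}: s→a (6), s→b (11), c→d (5).
Cut capacity = 6 + 11 + 5 = 22.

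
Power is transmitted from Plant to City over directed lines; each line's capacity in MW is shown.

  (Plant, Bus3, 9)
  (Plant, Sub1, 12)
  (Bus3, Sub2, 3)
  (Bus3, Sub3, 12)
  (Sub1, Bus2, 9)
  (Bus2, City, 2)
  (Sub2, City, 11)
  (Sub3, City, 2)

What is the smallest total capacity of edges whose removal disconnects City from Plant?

Augment Plant→Bus3→Sub2→City: bottleneck 3, flow now 3.
Augment Plant→Bus3→Sub3→City: bottleneck 2, flow now 5.
Augment Plant→Sub1→Bus2→City: bottleneck 2, flow now 7.
No augmenting path remains; maximum flow = 7.
By max-flow min-cut, the minimum cut capacity equals the max flow.
In the residual graph, reachable from Plant: {Plant, Bus3, Sub1, Bus2, Sub3}.
Min-cut edges: Bus3→Sub2 (3), Bus2→City (2), Sub3→City (2); capacity 3 + 2 + 2 = 7.

7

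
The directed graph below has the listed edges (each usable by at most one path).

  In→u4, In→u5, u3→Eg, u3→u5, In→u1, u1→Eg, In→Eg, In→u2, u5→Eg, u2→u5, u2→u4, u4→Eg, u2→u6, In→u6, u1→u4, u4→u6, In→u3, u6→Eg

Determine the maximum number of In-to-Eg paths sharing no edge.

Assign every edge capacity 1; by Menger, the answer equals the max flow.
Path In→Eg (+1); total 1.
Path In→u1→Eg (+1); total 2.
Path In→u3→Eg (+1); total 3.
Path In→u4→Eg (+1); total 4.
Path In→u5→Eg (+1); total 5.
Path In→u6→Eg (+1); total 6.
No residual In→Eg path; max flow = 6.
Certifying cut of size 6: {In→Eg, In→u1, In→u3, u4→Eg, u5→Eg, u6→Eg}.

6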